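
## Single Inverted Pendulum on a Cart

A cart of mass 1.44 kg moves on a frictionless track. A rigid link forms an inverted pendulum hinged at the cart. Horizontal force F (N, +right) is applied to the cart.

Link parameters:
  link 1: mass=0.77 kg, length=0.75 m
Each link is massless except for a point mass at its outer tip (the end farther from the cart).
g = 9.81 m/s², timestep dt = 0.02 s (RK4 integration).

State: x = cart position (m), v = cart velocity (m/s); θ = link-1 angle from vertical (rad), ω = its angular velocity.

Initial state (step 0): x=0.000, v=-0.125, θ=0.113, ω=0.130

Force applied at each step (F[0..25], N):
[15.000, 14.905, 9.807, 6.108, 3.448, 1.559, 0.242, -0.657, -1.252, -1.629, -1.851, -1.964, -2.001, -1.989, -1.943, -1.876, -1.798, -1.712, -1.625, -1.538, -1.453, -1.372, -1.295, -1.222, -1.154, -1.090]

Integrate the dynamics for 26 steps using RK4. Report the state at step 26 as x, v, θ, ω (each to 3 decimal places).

Answer: x=0.159, v=0.109, θ=-0.027, ω=-0.018

Derivation:
apply F[0]=+15.000 → step 1: x=-0.001, v=0.070, θ=0.113, ω=-0.099
apply F[1]=+14.905 → step 2: x=0.003, v=0.264, θ=0.109, ω=-0.327
apply F[2]=+9.807 → step 3: x=0.009, v=0.389, θ=0.101, ω=-0.465
apply F[3]=+6.108 → step 4: x=0.018, v=0.464, θ=0.091, ω=-0.539
apply F[4]=+3.448 → step 5: x=0.028, v=0.503, θ=0.080, ω=-0.568
apply F[5]=+1.559 → step 6: x=0.038, v=0.517, θ=0.069, ω=-0.567
apply F[6]=+0.242 → step 7: x=0.048, v=0.514, θ=0.058, ω=-0.547
apply F[7]=-0.657 → step 8: x=0.058, v=0.499, θ=0.047, ω=-0.514
apply F[8]=-1.252 → step 9: x=0.068, v=0.477, θ=0.037, ω=-0.474
apply F[9]=-1.629 → step 10: x=0.077, v=0.451, θ=0.028, ω=-0.431
apply F[10]=-1.851 → step 11: x=0.086, v=0.423, θ=0.020, ω=-0.387
apply F[11]=-1.964 → step 12: x=0.094, v=0.394, θ=0.013, ω=-0.344
apply F[12]=-2.001 → step 13: x=0.102, v=0.366, θ=0.006, ω=-0.304
apply F[13]=-1.989 → step 14: x=0.109, v=0.338, θ=0.000, ω=-0.265
apply F[14]=-1.943 → step 15: x=0.115, v=0.311, θ=-0.005, ω=-0.230
apply F[15]=-1.876 → step 16: x=0.121, v=0.286, θ=-0.009, ω=-0.198
apply F[16]=-1.798 → step 17: x=0.127, v=0.262, θ=-0.013, ω=-0.169
apply F[17]=-1.712 → step 18: x=0.132, v=0.239, θ=-0.016, ω=-0.143
apply F[18]=-1.625 → step 19: x=0.136, v=0.219, θ=-0.018, ω=-0.120
apply F[19]=-1.538 → step 20: x=0.140, v=0.199, θ=-0.020, ω=-0.099
apply F[20]=-1.453 → step 21: x=0.144, v=0.181, θ=-0.022, ω=-0.081
apply F[21]=-1.372 → step 22: x=0.148, v=0.165, θ=-0.024, ω=-0.065
apply F[22]=-1.295 → step 23: x=0.151, v=0.149, θ=-0.025, ω=-0.051
apply F[23]=-1.222 → step 24: x=0.154, v=0.135, θ=-0.026, ω=-0.038
apply F[24]=-1.154 → step 25: x=0.156, v=0.122, θ=-0.026, ω=-0.027
apply F[25]=-1.090 → step 26: x=0.159, v=0.109, θ=-0.027, ω=-0.018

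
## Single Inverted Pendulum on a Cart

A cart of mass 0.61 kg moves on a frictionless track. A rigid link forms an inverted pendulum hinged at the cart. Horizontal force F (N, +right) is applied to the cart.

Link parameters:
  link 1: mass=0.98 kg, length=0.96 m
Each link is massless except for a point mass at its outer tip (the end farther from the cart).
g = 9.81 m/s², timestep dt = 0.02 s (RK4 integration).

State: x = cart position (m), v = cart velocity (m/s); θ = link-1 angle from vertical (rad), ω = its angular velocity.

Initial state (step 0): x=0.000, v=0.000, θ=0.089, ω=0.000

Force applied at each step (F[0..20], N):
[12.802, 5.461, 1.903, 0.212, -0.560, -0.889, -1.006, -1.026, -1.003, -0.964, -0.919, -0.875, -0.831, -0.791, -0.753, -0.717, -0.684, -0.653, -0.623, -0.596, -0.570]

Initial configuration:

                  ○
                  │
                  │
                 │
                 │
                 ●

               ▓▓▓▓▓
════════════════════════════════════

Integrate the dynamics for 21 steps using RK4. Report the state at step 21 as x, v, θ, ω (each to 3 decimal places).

apply F[0]=+12.802 → step 1: x=0.004, v=0.388, θ=0.085, ω=-0.384
apply F[1]=+5.461 → step 2: x=0.013, v=0.540, θ=0.076, ω=-0.526
apply F[2]=+1.903 → step 3: x=0.024, v=0.581, θ=0.065, ω=-0.554
apply F[3]=+0.212 → step 4: x=0.036, v=0.569, θ=0.054, ω=-0.530
apply F[4]=-0.560 → step 5: x=0.047, v=0.536, θ=0.044, ω=-0.485
apply F[5]=-0.889 → step 6: x=0.057, v=0.495, θ=0.035, ω=-0.434
apply F[6]=-1.006 → step 7: x=0.067, v=0.452, θ=0.027, ω=-0.384
apply F[7]=-1.026 → step 8: x=0.075, v=0.411, θ=0.020, ω=-0.336
apply F[8]=-1.003 → step 9: x=0.083, v=0.373, θ=0.013, ω=-0.293
apply F[9]=-0.964 → step 10: x=0.090, v=0.338, θ=0.008, ω=-0.255
apply F[10]=-0.919 → step 11: x=0.097, v=0.307, θ=0.003, ω=-0.220
apply F[11]=-0.875 → step 12: x=0.103, v=0.278, θ=-0.001, ω=-0.190
apply F[12]=-0.831 → step 13: x=0.108, v=0.251, θ=-0.004, ω=-0.163
apply F[13]=-0.791 → step 14: x=0.113, v=0.227, θ=-0.007, ω=-0.139
apply F[14]=-0.753 → step 15: x=0.117, v=0.205, θ=-0.010, ω=-0.118
apply F[15]=-0.717 → step 16: x=0.121, v=0.185, θ=-0.012, ω=-0.099
apply F[16]=-0.684 → step 17: x=0.124, v=0.167, θ=-0.014, ω=-0.083
apply F[17]=-0.653 → step 18: x=0.128, v=0.150, θ=-0.015, ω=-0.068
apply F[18]=-0.623 → step 19: x=0.130, v=0.135, θ=-0.017, ω=-0.056
apply F[19]=-0.596 → step 20: x=0.133, v=0.121, θ=-0.018, ω=-0.045
apply F[20]=-0.570 → step 21: x=0.135, v=0.108, θ=-0.018, ω=-0.035

Answer: x=0.135, v=0.108, θ=-0.018, ω=-0.035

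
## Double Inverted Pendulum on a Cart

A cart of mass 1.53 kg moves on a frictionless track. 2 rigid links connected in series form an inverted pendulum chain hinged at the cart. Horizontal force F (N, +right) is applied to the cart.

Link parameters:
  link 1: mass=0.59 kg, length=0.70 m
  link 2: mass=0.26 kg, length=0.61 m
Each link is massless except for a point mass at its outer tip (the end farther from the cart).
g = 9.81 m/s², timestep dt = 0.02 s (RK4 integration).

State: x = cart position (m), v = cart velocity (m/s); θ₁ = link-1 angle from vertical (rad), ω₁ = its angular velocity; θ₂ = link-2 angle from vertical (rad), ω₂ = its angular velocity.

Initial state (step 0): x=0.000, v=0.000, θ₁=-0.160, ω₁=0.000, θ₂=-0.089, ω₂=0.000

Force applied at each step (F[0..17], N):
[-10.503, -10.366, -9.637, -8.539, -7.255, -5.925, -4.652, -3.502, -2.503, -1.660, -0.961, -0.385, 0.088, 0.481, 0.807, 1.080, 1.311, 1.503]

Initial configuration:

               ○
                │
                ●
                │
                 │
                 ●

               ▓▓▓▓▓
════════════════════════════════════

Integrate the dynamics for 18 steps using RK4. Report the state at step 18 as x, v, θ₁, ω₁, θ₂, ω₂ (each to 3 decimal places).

Answer: x=-0.199, v=-0.615, θ₁=-0.004, ω₁=0.359, θ₂=-0.020, ω₂=0.237

Derivation:
apply F[0]=-10.503 → step 1: x=-0.001, v=-0.119, θ₁=-0.159, ω₁=0.113, θ₂=-0.089, ω₂=0.035
apply F[1]=-10.366 → step 2: x=-0.005, v=-0.236, θ₁=-0.155, ω₁=0.225, θ₂=-0.088, ω₂=0.070
apply F[2]=-9.637 → step 3: x=-0.011, v=-0.344, θ₁=-0.150, ω₁=0.327, θ₂=-0.086, ω₂=0.102
apply F[3]=-8.539 → step 4: x=-0.018, v=-0.439, θ₁=-0.143, ω₁=0.412, θ₂=-0.084, ω₂=0.132
apply F[4]=-7.255 → step 5: x=-0.028, v=-0.518, θ₁=-0.134, ω₁=0.479, θ₂=-0.081, ω₂=0.159
apply F[5]=-5.925 → step 6: x=-0.039, v=-0.582, θ₁=-0.124, ω₁=0.526, θ₂=-0.077, ω₂=0.183
apply F[6]=-4.652 → step 7: x=-0.051, v=-0.630, θ₁=-0.113, ω₁=0.556, θ₂=-0.073, ω₂=0.203
apply F[7]=-3.502 → step 8: x=-0.064, v=-0.664, θ₁=-0.102, ω₁=0.570, θ₂=-0.069, ω₂=0.219
apply F[8]=-2.503 → step 9: x=-0.077, v=-0.686, θ₁=-0.090, ω₁=0.572, θ₂=-0.065, ω₂=0.232
apply F[9]=-1.660 → step 10: x=-0.091, v=-0.699, θ₁=-0.079, ω₁=0.564, θ₂=-0.060, ω₂=0.242
apply F[10]=-0.961 → step 11: x=-0.105, v=-0.704, θ₁=-0.068, ω₁=0.548, θ₂=-0.055, ω₂=0.249
apply F[11]=-0.385 → step 12: x=-0.119, v=-0.702, θ₁=-0.057, ω₁=0.527, θ₂=-0.050, ω₂=0.254
apply F[12]=+0.088 → step 13: x=-0.133, v=-0.695, θ₁=-0.047, ω₁=0.503, θ₂=-0.045, ω₂=0.256
apply F[13]=+0.481 → step 14: x=-0.147, v=-0.685, θ₁=-0.037, ω₁=0.476, θ₂=-0.040, ω₂=0.256
apply F[14]=+0.807 → step 15: x=-0.161, v=-0.671, θ₁=-0.028, ω₁=0.447, θ₂=-0.035, ω₂=0.254
apply F[15]=+1.080 → step 16: x=-0.174, v=-0.654, θ₁=-0.019, ω₁=0.418, θ₂=-0.030, ω₂=0.250
apply F[16]=+1.311 → step 17: x=-0.187, v=-0.635, θ₁=-0.011, ω₁=0.388, θ₂=-0.025, ω₂=0.244
apply F[17]=+1.503 → step 18: x=-0.199, v=-0.615, θ₁=-0.004, ω₁=0.359, θ₂=-0.020, ω₂=0.237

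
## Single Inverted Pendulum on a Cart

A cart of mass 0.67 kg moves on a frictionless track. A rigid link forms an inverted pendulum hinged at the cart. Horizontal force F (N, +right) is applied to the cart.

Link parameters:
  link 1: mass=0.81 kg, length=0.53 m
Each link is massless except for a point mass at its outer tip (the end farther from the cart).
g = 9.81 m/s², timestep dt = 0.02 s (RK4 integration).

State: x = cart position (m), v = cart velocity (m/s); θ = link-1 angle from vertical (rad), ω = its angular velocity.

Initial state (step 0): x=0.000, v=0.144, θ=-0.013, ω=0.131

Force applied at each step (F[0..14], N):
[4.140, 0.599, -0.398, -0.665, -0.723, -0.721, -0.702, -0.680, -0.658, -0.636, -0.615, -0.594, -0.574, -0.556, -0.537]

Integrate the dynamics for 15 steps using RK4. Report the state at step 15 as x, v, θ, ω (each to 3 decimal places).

Answer: x=0.064, v=0.134, θ=-0.030, ω=0.011

Derivation:
apply F[0]=+4.140 → step 1: x=0.004, v=0.271, θ=-0.013, ω=-0.112
apply F[1]=+0.599 → step 2: x=0.010, v=0.292, θ=-0.016, ω=-0.158
apply F[2]=-0.398 → step 3: x=0.016, v=0.284, θ=-0.019, ω=-0.149
apply F[3]=-0.665 → step 4: x=0.021, v=0.269, θ=-0.021, ω=-0.128
apply F[4]=-0.723 → step 5: x=0.026, v=0.253, θ=-0.024, ω=-0.106
apply F[5]=-0.721 → step 6: x=0.031, v=0.237, θ=-0.026, ω=-0.085
apply F[6]=-0.702 → step 7: x=0.036, v=0.222, θ=-0.027, ω=-0.067
apply F[7]=-0.680 → step 8: x=0.040, v=0.208, θ=-0.028, ω=-0.052
apply F[8]=-0.658 → step 9: x=0.044, v=0.196, θ=-0.029, ω=-0.038
apply F[9]=-0.636 → step 10: x=0.048, v=0.184, θ=-0.030, ω=-0.027
apply F[10]=-0.615 → step 11: x=0.051, v=0.172, θ=-0.030, ω=-0.017
apply F[11]=-0.594 → step 12: x=0.055, v=0.162, θ=-0.031, ω=-0.008
apply F[12]=-0.574 → step 13: x=0.058, v=0.152, θ=-0.031, ω=-0.001
apply F[13]=-0.556 → step 14: x=0.061, v=0.143, θ=-0.031, ω=0.006
apply F[14]=-0.537 → step 15: x=0.064, v=0.134, θ=-0.030, ω=0.011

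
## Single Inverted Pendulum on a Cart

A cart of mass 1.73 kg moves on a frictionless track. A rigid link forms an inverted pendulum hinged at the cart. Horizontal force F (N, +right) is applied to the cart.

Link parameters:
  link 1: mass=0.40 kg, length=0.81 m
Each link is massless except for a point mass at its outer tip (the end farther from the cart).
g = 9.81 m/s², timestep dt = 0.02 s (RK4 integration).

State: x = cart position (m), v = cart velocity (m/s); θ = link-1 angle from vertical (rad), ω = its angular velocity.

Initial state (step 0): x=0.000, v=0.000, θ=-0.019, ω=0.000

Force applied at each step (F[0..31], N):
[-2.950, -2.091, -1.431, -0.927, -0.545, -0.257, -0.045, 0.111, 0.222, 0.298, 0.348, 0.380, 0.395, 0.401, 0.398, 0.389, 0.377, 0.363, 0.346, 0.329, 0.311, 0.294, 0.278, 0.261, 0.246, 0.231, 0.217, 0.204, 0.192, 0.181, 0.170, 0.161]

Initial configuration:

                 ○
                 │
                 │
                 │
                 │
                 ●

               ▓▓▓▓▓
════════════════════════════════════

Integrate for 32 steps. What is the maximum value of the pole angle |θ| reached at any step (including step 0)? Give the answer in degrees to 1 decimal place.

Answer: 1.1°

Derivation:
apply F[0]=-2.950 → step 1: x=-0.000, v=-0.033, θ=-0.019, ω=0.036
apply F[1]=-2.091 → step 2: x=-0.001, v=-0.057, θ=-0.018, ω=0.061
apply F[2]=-1.431 → step 3: x=-0.003, v=-0.072, θ=-0.016, ω=0.076
apply F[3]=-0.927 → step 4: x=-0.004, v=-0.082, θ=-0.015, ω=0.085
apply F[4]=-0.545 → step 5: x=-0.006, v=-0.088, θ=-0.013, ω=0.088
apply F[5]=-0.257 → step 6: x=-0.008, v=-0.090, θ=-0.011, ω=0.089
apply F[6]=-0.045 → step 7: x=-0.009, v=-0.091, θ=-0.009, ω=0.086
apply F[7]=+0.111 → step 8: x=-0.011, v=-0.089, θ=-0.008, ω=0.082
apply F[8]=+0.222 → step 9: x=-0.013, v=-0.086, θ=-0.006, ω=0.077
apply F[9]=+0.298 → step 10: x=-0.015, v=-0.082, θ=-0.005, ω=0.071
apply F[10]=+0.348 → step 11: x=-0.016, v=-0.078, θ=-0.003, ω=0.065
apply F[11]=+0.380 → step 12: x=-0.018, v=-0.074, θ=-0.002, ω=0.058
apply F[12]=+0.395 → step 13: x=-0.019, v=-0.069, θ=-0.001, ω=0.052
apply F[13]=+0.401 → step 14: x=-0.020, v=-0.064, θ=-0.000, ω=0.047
apply F[14]=+0.398 → step 15: x=-0.022, v=-0.060, θ=0.001, ω=0.041
apply F[15]=+0.389 → step 16: x=-0.023, v=-0.055, θ=0.002, ω=0.036
apply F[16]=+0.377 → step 17: x=-0.024, v=-0.051, θ=0.002, ω=0.031
apply F[17]=+0.363 → step 18: x=-0.025, v=-0.047, θ=0.003, ω=0.027
apply F[18]=+0.346 → step 19: x=-0.026, v=-0.043, θ=0.003, ω=0.023
apply F[19]=+0.329 → step 20: x=-0.027, v=-0.039, θ=0.004, ω=0.019
apply F[20]=+0.311 → step 21: x=-0.027, v=-0.036, θ=0.004, ω=0.016
apply F[21]=+0.294 → step 22: x=-0.028, v=-0.033, θ=0.004, ω=0.013
apply F[22]=+0.278 → step 23: x=-0.029, v=-0.030, θ=0.005, ω=0.010
apply F[23]=+0.261 → step 24: x=-0.029, v=-0.027, θ=0.005, ω=0.008
apply F[24]=+0.246 → step 25: x=-0.030, v=-0.024, θ=0.005, ω=0.006
apply F[25]=+0.231 → step 26: x=-0.030, v=-0.022, θ=0.005, ω=0.004
apply F[26]=+0.217 → step 27: x=-0.031, v=-0.020, θ=0.005, ω=0.002
apply F[27]=+0.204 → step 28: x=-0.031, v=-0.017, θ=0.005, ω=0.001
apply F[28]=+0.192 → step 29: x=-0.031, v=-0.016, θ=0.005, ω=-0.000
apply F[29]=+0.181 → step 30: x=-0.032, v=-0.014, θ=0.005, ω=-0.001
apply F[30]=+0.170 → step 31: x=-0.032, v=-0.012, θ=0.005, ω=-0.002
apply F[31]=+0.161 → step 32: x=-0.032, v=-0.010, θ=0.005, ω=-0.003
Max |angle| over trajectory = 0.019 rad = 1.1°.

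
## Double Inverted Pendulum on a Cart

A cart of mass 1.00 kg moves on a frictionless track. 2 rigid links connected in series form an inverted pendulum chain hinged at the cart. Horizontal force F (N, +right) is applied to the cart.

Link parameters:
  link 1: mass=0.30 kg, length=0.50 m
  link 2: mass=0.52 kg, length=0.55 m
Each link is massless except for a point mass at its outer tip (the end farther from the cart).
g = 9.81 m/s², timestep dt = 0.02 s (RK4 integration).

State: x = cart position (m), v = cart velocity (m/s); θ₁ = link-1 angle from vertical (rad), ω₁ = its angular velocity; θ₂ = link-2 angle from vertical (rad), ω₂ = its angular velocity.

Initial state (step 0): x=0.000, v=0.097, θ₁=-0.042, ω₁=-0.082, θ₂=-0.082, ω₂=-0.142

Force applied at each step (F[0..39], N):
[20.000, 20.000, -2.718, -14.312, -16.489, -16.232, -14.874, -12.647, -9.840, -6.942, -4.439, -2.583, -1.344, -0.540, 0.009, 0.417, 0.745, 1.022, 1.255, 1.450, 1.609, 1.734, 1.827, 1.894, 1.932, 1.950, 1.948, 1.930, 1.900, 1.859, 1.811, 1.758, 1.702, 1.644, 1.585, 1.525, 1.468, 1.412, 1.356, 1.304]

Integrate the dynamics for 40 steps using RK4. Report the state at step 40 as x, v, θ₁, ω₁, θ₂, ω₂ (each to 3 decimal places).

apply F[0]=+20.000 → step 1: x=0.006, v=0.503, θ₁=-0.052, ω₁=-0.889, θ₂=-0.085, ω₂=-0.175
apply F[1]=+20.000 → step 2: x=0.020, v=0.911, θ₁=-0.078, ω₁=-1.715, θ₂=-0.089, ω₂=-0.193
apply F[2]=-2.718 → step 3: x=0.038, v=0.870, θ₁=-0.112, ω₁=-1.673, θ₂=-0.093, ω₂=-0.190
apply F[3]=-14.312 → step 4: x=0.053, v=0.605, θ₁=-0.140, ω₁=-1.220, θ₂=-0.096, ω₂=-0.157
apply F[4]=-16.489 → step 5: x=0.062, v=0.304, θ₁=-0.160, ω₁=-0.725, θ₂=-0.099, ω₂=-0.096
apply F[5]=-16.232 → step 6: x=0.065, v=0.011, θ₁=-0.170, ω₁=-0.266, θ₂=-0.100, ω₂=-0.019
apply F[6]=-14.874 → step 7: x=0.063, v=-0.253, θ₁=-0.171, ω₁=0.131, θ₂=-0.100, ω₂=0.065
apply F[7]=-12.647 → step 8: x=0.055, v=-0.475, θ₁=-0.165, ω₁=0.447, θ₂=-0.097, ω₂=0.144
apply F[8]=-9.840 → step 9: x=0.044, v=-0.644, θ₁=-0.154, ω₁=0.669, θ₂=-0.094, ω₂=0.212
apply F[9]=-6.942 → step 10: x=0.030, v=-0.758, θ₁=-0.139, ω₁=0.799, θ₂=-0.089, ω₂=0.269
apply F[10]=-4.439 → step 11: x=0.014, v=-0.826, θ₁=-0.123, ω₁=0.852, θ₂=-0.083, ω₂=0.312
apply F[11]=-2.583 → step 12: x=-0.003, v=-0.860, θ₁=-0.106, ω₁=0.851, θ₂=-0.077, ω₂=0.345
apply F[12]=-1.344 → step 13: x=-0.020, v=-0.871, θ₁=-0.089, ω₁=0.821, θ₂=-0.070, ω₂=0.368
apply F[13]=-0.540 → step 14: x=-0.037, v=-0.870, θ₁=-0.073, ω₁=0.776, θ₂=-0.062, ω₂=0.382
apply F[14]=+0.009 → step 15: x=-0.055, v=-0.859, θ₁=-0.058, ω₁=0.724, θ₂=-0.054, ω₂=0.389
apply F[15]=+0.417 → step 16: x=-0.072, v=-0.843, θ₁=-0.044, ω₁=0.671, θ₂=-0.046, ω₂=0.390
apply F[16]=+0.745 → step 17: x=-0.088, v=-0.822, θ₁=-0.032, ω₁=0.618, θ₂=-0.039, ω₂=0.386
apply F[17]=+1.022 → step 18: x=-0.105, v=-0.798, θ₁=-0.020, ω₁=0.565, θ₂=-0.031, ω₂=0.377
apply F[18]=+1.255 → step 19: x=-0.120, v=-0.771, θ₁=-0.009, ω₁=0.514, θ₂=-0.024, ω₂=0.364
apply F[19]=+1.450 → step 20: x=-0.135, v=-0.741, θ₁=0.001, ω₁=0.464, θ₂=-0.017, ω₂=0.349
apply F[20]=+1.609 → step 21: x=-0.150, v=-0.710, θ₁=0.010, ω₁=0.415, θ₂=-0.010, ω₂=0.331
apply F[21]=+1.734 → step 22: x=-0.164, v=-0.677, θ₁=0.017, ω₁=0.369, θ₂=-0.003, ω₂=0.312
apply F[22]=+1.827 → step 23: x=-0.177, v=-0.644, θ₁=0.024, ω₁=0.325, θ₂=0.003, ω₂=0.291
apply F[23]=+1.894 → step 24: x=-0.189, v=-0.610, θ₁=0.030, ω₁=0.284, θ₂=0.008, ω₂=0.270
apply F[24]=+1.932 → step 25: x=-0.201, v=-0.577, θ₁=0.036, ω₁=0.245, θ₂=0.014, ω₂=0.248
apply F[25]=+1.950 → step 26: x=-0.213, v=-0.544, θ₁=0.040, ω₁=0.210, θ₂=0.018, ω₂=0.227
apply F[26]=+1.948 → step 27: x=-0.223, v=-0.512, θ₁=0.044, ω₁=0.177, θ₂=0.023, ω₂=0.205
apply F[27]=+1.930 → step 28: x=-0.233, v=-0.481, θ₁=0.047, ω₁=0.147, θ₂=0.026, ω₂=0.185
apply F[28]=+1.900 → step 29: x=-0.242, v=-0.451, θ₁=0.050, ω₁=0.120, θ₂=0.030, ω₂=0.165
apply F[29]=+1.859 → step 30: x=-0.251, v=-0.422, θ₁=0.052, ω₁=0.095, θ₂=0.033, ω₂=0.145
apply F[30]=+1.811 → step 31: x=-0.259, v=-0.394, θ₁=0.054, ω₁=0.074, θ₂=0.036, ω₂=0.127
apply F[31]=+1.758 → step 32: x=-0.267, v=-0.368, θ₁=0.055, ω₁=0.054, θ₂=0.038, ω₂=0.110
apply F[32]=+1.702 → step 33: x=-0.274, v=-0.343, θ₁=0.056, ω₁=0.037, θ₂=0.040, ω₂=0.094
apply F[33]=+1.644 → step 34: x=-0.281, v=-0.319, θ₁=0.057, ω₁=0.022, θ₂=0.042, ω₂=0.079
apply F[34]=+1.585 → step 35: x=-0.287, v=-0.296, θ₁=0.057, ω₁=0.009, θ₂=0.043, ω₂=0.065
apply F[35]=+1.525 → step 36: x=-0.292, v=-0.275, θ₁=0.057, ω₁=-0.002, θ₂=0.045, ω₂=0.052
apply F[36]=+1.468 → step 37: x=-0.298, v=-0.255, θ₁=0.057, ω₁=-0.012, θ₂=0.045, ω₂=0.041
apply F[37]=+1.412 → step 38: x=-0.303, v=-0.236, θ₁=0.057, ω₁=-0.020, θ₂=0.046, ω₂=0.030
apply F[38]=+1.356 → step 39: x=-0.307, v=-0.218, θ₁=0.056, ω₁=-0.027, θ₂=0.047, ω₂=0.020
apply F[39]=+1.304 → step 40: x=-0.311, v=-0.201, θ₁=0.056, ω₁=-0.033, θ₂=0.047, ω₂=0.011

Answer: x=-0.311, v=-0.201, θ₁=0.056, ω₁=-0.033, θ₂=0.047, ω₂=0.011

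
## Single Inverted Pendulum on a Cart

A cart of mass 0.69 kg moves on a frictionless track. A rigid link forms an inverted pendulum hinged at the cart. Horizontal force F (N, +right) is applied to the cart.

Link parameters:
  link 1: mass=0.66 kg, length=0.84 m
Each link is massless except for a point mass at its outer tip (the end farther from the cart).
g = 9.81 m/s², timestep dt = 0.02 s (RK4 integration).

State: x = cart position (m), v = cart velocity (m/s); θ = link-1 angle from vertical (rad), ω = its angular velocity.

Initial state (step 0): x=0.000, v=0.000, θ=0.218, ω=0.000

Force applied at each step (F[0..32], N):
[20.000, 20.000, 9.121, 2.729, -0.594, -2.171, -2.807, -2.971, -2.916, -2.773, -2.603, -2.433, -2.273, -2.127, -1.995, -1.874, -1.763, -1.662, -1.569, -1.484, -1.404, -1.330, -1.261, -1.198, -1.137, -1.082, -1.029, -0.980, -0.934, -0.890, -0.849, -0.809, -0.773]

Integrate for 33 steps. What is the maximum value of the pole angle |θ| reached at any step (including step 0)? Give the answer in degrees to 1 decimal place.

Answer: 12.5°

Derivation:
apply F[0]=+20.000 → step 1: x=0.005, v=0.518, θ=0.212, ω=-0.552
apply F[1]=+20.000 → step 2: x=0.021, v=1.042, θ=0.196, ω=-1.115
apply F[2]=+9.121 → step 3: x=0.044, v=1.270, θ=0.171, ω=-1.339
apply F[3]=+2.729 → step 4: x=0.070, v=1.323, θ=0.144, ω=-1.365
apply F[4]=-0.594 → step 5: x=0.096, v=1.286, θ=0.118, ω=-1.291
apply F[5]=-2.171 → step 6: x=0.121, v=1.207, θ=0.093, ω=-1.172
apply F[6]=-2.807 → step 7: x=0.144, v=1.112, θ=0.071, ω=-1.041
apply F[7]=-2.971 → step 8: x=0.165, v=1.016, θ=0.052, ω=-0.913
apply F[8]=-2.916 → step 9: x=0.185, v=0.924, θ=0.034, ω=-0.793
apply F[9]=-2.773 → step 10: x=0.202, v=0.839, θ=0.020, ω=-0.686
apply F[10]=-2.603 → step 11: x=0.218, v=0.761, θ=0.007, ω=-0.590
apply F[11]=-2.433 → step 12: x=0.233, v=0.690, θ=-0.004, ω=-0.505
apply F[12]=-2.273 → step 13: x=0.246, v=0.626, θ=-0.013, ω=-0.431
apply F[13]=-2.127 → step 14: x=0.258, v=0.568, θ=-0.021, ω=-0.366
apply F[14]=-1.995 → step 15: x=0.269, v=0.514, θ=-0.028, ω=-0.308
apply F[15]=-1.874 → step 16: x=0.278, v=0.466, θ=-0.034, ω=-0.258
apply F[16]=-1.763 → step 17: x=0.287, v=0.422, θ=-0.038, ω=-0.213
apply F[17]=-1.662 → step 18: x=0.295, v=0.381, θ=-0.042, ω=-0.175
apply F[18]=-1.569 → step 19: x=0.303, v=0.344, θ=-0.045, ω=-0.141
apply F[19]=-1.484 → step 20: x=0.309, v=0.310, θ=-0.048, ω=-0.111
apply F[20]=-1.404 → step 21: x=0.315, v=0.278, θ=-0.050, ω=-0.085
apply F[21]=-1.330 → step 22: x=0.320, v=0.249, θ=-0.051, ω=-0.062
apply F[22]=-1.261 → step 23: x=0.325, v=0.222, θ=-0.052, ω=-0.042
apply F[23]=-1.198 → step 24: x=0.329, v=0.198, θ=-0.053, ω=-0.025
apply F[24]=-1.137 → step 25: x=0.333, v=0.175, θ=-0.053, ω=-0.011
apply F[25]=-1.082 → step 26: x=0.336, v=0.153, θ=-0.054, ω=0.002
apply F[26]=-1.029 → step 27: x=0.339, v=0.134, θ=-0.053, ω=0.013
apply F[27]=-0.980 → step 28: x=0.342, v=0.115, θ=-0.053, ω=0.023
apply F[28]=-0.934 → step 29: x=0.344, v=0.098, θ=-0.052, ω=0.031
apply F[29]=-0.890 → step 30: x=0.346, v=0.082, θ=-0.052, ω=0.038
apply F[30]=-0.849 → step 31: x=0.347, v=0.067, θ=-0.051, ω=0.043
apply F[31]=-0.809 → step 32: x=0.348, v=0.053, θ=-0.050, ω=0.048
apply F[32]=-0.773 → step 33: x=0.349, v=0.040, θ=-0.049, ω=0.052
Max |angle| over trajectory = 0.218 rad = 12.5°.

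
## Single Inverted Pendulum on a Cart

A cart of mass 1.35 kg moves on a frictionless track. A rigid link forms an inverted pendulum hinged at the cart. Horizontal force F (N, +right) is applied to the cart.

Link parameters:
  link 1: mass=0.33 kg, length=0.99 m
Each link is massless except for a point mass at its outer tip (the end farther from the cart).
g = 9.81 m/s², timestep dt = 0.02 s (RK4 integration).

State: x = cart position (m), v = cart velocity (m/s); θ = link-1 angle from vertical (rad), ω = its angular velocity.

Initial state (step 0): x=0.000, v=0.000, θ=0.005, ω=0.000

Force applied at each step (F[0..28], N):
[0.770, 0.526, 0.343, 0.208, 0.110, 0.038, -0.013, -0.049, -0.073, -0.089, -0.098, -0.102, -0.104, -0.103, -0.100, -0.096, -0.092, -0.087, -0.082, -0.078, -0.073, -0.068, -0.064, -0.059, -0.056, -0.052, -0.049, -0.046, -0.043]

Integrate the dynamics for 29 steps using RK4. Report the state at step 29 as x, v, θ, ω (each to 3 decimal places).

Answer: x=0.009, v=0.004, θ=-0.001, ω=0.000

Derivation:
apply F[0]=+0.770 → step 1: x=0.000, v=0.011, θ=0.005, ω=-0.010
apply F[1]=+0.526 → step 2: x=0.000, v=0.019, θ=0.005, ω=-0.017
apply F[2]=+0.343 → step 3: x=0.001, v=0.024, θ=0.004, ω=-0.021
apply F[3]=+0.208 → step 4: x=0.001, v=0.026, θ=0.004, ω=-0.023
apply F[4]=+0.110 → step 5: x=0.002, v=0.028, θ=0.003, ω=-0.024
apply F[5]=+0.038 → step 6: x=0.002, v=0.028, θ=0.003, ω=-0.024
apply F[6]=-0.013 → step 7: x=0.003, v=0.028, θ=0.002, ω=-0.023
apply F[7]=-0.049 → step 8: x=0.004, v=0.027, θ=0.002, ω=-0.022
apply F[8]=-0.073 → step 9: x=0.004, v=0.026, θ=0.002, ω=-0.020
apply F[9]=-0.089 → step 10: x=0.005, v=0.025, θ=0.001, ω=-0.018
apply F[10]=-0.098 → step 11: x=0.005, v=0.023, θ=0.001, ω=-0.017
apply F[11]=-0.102 → step 12: x=0.006, v=0.022, θ=0.000, ω=-0.015
apply F[12]=-0.104 → step 13: x=0.006, v=0.020, θ=0.000, ω=-0.013
apply F[13]=-0.103 → step 14: x=0.006, v=0.019, θ=-0.000, ω=-0.012
apply F[14]=-0.100 → step 15: x=0.007, v=0.017, θ=-0.000, ω=-0.010
apply F[15]=-0.096 → step 16: x=0.007, v=0.016, θ=-0.000, ω=-0.009
apply F[16]=-0.092 → step 17: x=0.007, v=0.014, θ=-0.001, ω=-0.008
apply F[17]=-0.087 → step 18: x=0.008, v=0.013, θ=-0.001, ω=-0.007
apply F[18]=-0.082 → step 19: x=0.008, v=0.012, θ=-0.001, ω=-0.006
apply F[19]=-0.078 → step 20: x=0.008, v=0.011, θ=-0.001, ω=-0.005
apply F[20]=-0.073 → step 21: x=0.008, v=0.010, θ=-0.001, ω=-0.004
apply F[21]=-0.068 → step 22: x=0.008, v=0.009, θ=-0.001, ω=-0.003
apply F[22]=-0.064 → step 23: x=0.009, v=0.008, θ=-0.001, ω=-0.003
apply F[23]=-0.059 → step 24: x=0.009, v=0.007, θ=-0.001, ω=-0.002
apply F[24]=-0.056 → step 25: x=0.009, v=0.006, θ=-0.001, ω=-0.001
apply F[25]=-0.052 → step 26: x=0.009, v=0.006, θ=-0.001, ω=-0.001
apply F[26]=-0.049 → step 27: x=0.009, v=0.005, θ=-0.001, ω=-0.001
apply F[27]=-0.046 → step 28: x=0.009, v=0.004, θ=-0.001, ω=-0.000
apply F[28]=-0.043 → step 29: x=0.009, v=0.004, θ=-0.001, ω=0.000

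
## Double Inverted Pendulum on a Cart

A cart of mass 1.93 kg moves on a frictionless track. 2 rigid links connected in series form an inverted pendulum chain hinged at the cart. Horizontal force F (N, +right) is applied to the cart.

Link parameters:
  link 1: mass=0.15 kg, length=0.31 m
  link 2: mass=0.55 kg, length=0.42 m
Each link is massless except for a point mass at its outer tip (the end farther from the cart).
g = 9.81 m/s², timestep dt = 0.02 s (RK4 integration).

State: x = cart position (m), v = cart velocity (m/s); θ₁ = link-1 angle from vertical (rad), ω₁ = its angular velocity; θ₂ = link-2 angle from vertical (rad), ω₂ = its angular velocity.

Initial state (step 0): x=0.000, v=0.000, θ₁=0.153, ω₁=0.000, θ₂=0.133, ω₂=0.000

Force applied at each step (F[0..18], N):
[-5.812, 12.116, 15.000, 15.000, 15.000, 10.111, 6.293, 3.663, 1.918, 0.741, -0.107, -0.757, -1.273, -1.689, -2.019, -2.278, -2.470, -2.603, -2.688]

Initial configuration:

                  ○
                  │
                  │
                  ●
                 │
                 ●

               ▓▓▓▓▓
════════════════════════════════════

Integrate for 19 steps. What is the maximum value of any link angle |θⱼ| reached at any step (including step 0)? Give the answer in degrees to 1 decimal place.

apply F[0]=-5.812 → step 1: x=-0.001, v=-0.070, θ₁=0.157, ω₁=0.368, θ₂=0.133, ω₂=-0.043
apply F[1]=+12.116 → step 2: x=-0.001, v=0.043, θ₁=0.162, ω₁=0.176, θ₂=0.131, ω₂=-0.108
apply F[2]=+15.000 → step 3: x=0.001, v=0.186, θ₁=0.163, ω₁=-0.091, θ₂=0.128, ω₂=-0.188
apply F[3]=+15.000 → step 4: x=0.006, v=0.329, θ₁=0.158, ω₁=-0.355, θ₂=0.124, ω₂=-0.271
apply F[4]=+15.000 → step 5: x=0.014, v=0.472, θ₁=0.149, ω₁=-0.632, θ₂=0.117, ω₂=-0.350
apply F[5]=+10.111 → step 6: x=0.025, v=0.567, θ₁=0.135, ω₁=-0.776, θ₂=0.110, ω₂=-0.414
apply F[6]=+6.293 → step 7: x=0.037, v=0.623, θ₁=0.119, ω₁=-0.827, θ₂=0.101, ω₂=-0.461
apply F[7]=+3.663 → step 8: x=0.050, v=0.653, θ₁=0.102, ω₁=-0.822, θ₂=0.091, ω₂=-0.491
apply F[8]=+1.918 → step 9: x=0.063, v=0.667, θ₁=0.086, ω₁=-0.788, θ₂=0.081, ω₂=-0.507
apply F[9]=+0.741 → step 10: x=0.076, v=0.669, θ₁=0.071, ω₁=-0.741, θ₂=0.071, ω₂=-0.512
apply F[10]=-0.107 → step 11: x=0.089, v=0.663, θ₁=0.057, ω₁=-0.689, θ₂=0.061, ω₂=-0.506
apply F[11]=-0.757 → step 12: x=0.103, v=0.652, θ₁=0.043, ω₁=-0.635, θ₂=0.051, ω₂=-0.494
apply F[12]=-1.273 → step 13: x=0.115, v=0.636, θ₁=0.031, ω₁=-0.580, θ₂=0.041, ω₂=-0.475
apply F[13]=-1.689 → step 14: x=0.128, v=0.617, θ₁=0.020, ω₁=-0.527, θ₂=0.032, ω₂=-0.451
apply F[14]=-2.019 → step 15: x=0.140, v=0.595, θ₁=0.010, ω₁=-0.475, θ₂=0.023, ω₂=-0.425
apply F[15]=-2.278 → step 16: x=0.152, v=0.571, θ₁=0.001, ω₁=-0.425, θ₂=0.015, ω₂=-0.396
apply F[16]=-2.470 → step 17: x=0.163, v=0.546, θ₁=-0.007, ω₁=-0.377, θ₂=0.007, ω₂=-0.365
apply F[17]=-2.603 → step 18: x=0.174, v=0.519, θ₁=-0.014, ω₁=-0.332, θ₂=0.000, ω₂=-0.334
apply F[18]=-2.688 → step 19: x=0.184, v=0.493, θ₁=-0.020, ω₁=-0.289, θ₂=-0.006, ω₂=-0.304
Max |angle| over trajectory = 0.163 rad = 9.3°.

Answer: 9.3°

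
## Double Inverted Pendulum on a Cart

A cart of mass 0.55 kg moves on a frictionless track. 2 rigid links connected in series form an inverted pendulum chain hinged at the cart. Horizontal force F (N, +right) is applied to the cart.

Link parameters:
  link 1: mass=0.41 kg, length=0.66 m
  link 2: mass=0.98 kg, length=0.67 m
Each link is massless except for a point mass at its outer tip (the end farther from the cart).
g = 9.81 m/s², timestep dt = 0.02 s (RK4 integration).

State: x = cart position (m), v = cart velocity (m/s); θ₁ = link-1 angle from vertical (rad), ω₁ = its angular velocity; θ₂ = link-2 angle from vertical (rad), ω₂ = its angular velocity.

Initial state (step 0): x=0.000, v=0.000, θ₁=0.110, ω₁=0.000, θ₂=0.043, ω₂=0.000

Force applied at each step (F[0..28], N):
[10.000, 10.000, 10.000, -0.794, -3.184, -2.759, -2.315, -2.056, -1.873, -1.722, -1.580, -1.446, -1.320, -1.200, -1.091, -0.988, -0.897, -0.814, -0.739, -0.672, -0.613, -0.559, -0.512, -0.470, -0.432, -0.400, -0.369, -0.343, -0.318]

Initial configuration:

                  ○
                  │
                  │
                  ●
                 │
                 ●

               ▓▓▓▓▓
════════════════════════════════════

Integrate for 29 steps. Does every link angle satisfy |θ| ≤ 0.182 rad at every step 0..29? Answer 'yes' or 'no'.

Answer: yes

Derivation:
apply F[0]=+10.000 → step 1: x=0.003, v=0.302, θ₁=0.106, ω₁=-0.369, θ₂=0.042, ω₂=-0.075
apply F[1]=+10.000 → step 2: x=0.012, v=0.609, θ₁=0.095, ω₁=-0.754, θ₂=0.040, ω₂=-0.142
apply F[2]=+10.000 → step 3: x=0.027, v=0.927, θ₁=0.076, ω₁=-1.173, θ₂=0.037, ω₂=-0.193
apply F[3]=-0.794 → step 4: x=0.045, v=0.870, θ₁=0.054, ω₁=-1.048, θ₂=0.033, ω₂=-0.219
apply F[4]=-3.184 → step 5: x=0.061, v=0.734, θ₁=0.035, ω₁=-0.821, θ₂=0.028, ω₂=-0.232
apply F[5]=-2.759 → step 6: x=0.075, v=0.621, θ₁=0.021, ω₁=-0.640, θ₂=0.023, ω₂=-0.233
apply F[6]=-2.315 → step 7: x=0.086, v=0.530, θ₁=0.009, ω₁=-0.501, θ₂=0.019, ω₂=-0.227
apply F[7]=-2.056 → step 8: x=0.096, v=0.453, θ₁=0.000, ω₁=-0.392, θ₂=0.014, ω₂=-0.215
apply F[8]=-1.873 → step 9: x=0.105, v=0.387, θ₁=-0.007, ω₁=-0.303, θ₂=0.010, ω₂=-0.200
apply F[9]=-1.722 → step 10: x=0.112, v=0.329, θ₁=-0.012, ω₁=-0.230, θ₂=0.006, ω₂=-0.183
apply F[10]=-1.580 → step 11: x=0.118, v=0.278, θ₁=-0.016, ω₁=-0.171, θ₂=0.003, ω₂=-0.164
apply F[11]=-1.446 → step 12: x=0.123, v=0.234, θ₁=-0.019, ω₁=-0.123, θ₂=-0.000, ω₂=-0.146
apply F[12]=-1.320 → step 13: x=0.127, v=0.196, θ₁=-0.021, ω₁=-0.085, θ₂=-0.003, ω₂=-0.127
apply F[13]=-1.200 → step 14: x=0.131, v=0.163, θ₁=-0.022, ω₁=-0.054, θ₂=-0.005, ω₂=-0.110
apply F[14]=-1.091 → step 15: x=0.134, v=0.135, θ₁=-0.023, ω₁=-0.030, θ₂=-0.007, ω₂=-0.094
apply F[15]=-0.988 → step 16: x=0.136, v=0.111, θ₁=-0.024, ω₁=-0.011, θ₂=-0.009, ω₂=-0.079
apply F[16]=-0.897 → step 17: x=0.138, v=0.090, θ₁=-0.024, ω₁=0.004, θ₂=-0.011, ω₂=-0.065
apply F[17]=-0.814 → step 18: x=0.140, v=0.072, θ₁=-0.024, ω₁=0.015, θ₂=-0.012, ω₂=-0.052
apply F[18]=-0.739 → step 19: x=0.141, v=0.057, θ₁=-0.023, ω₁=0.023, θ₂=-0.013, ω₂=-0.041
apply F[19]=-0.672 → step 20: x=0.142, v=0.044, θ₁=-0.023, ω₁=0.029, θ₂=-0.013, ω₂=-0.031
apply F[20]=-0.613 → step 21: x=0.143, v=0.032, θ₁=-0.022, ω₁=0.034, θ₂=-0.014, ω₂=-0.023
apply F[21]=-0.559 → step 22: x=0.144, v=0.023, θ₁=-0.021, ω₁=0.036, θ₂=-0.014, ω₂=-0.015
apply F[22]=-0.512 → step 23: x=0.144, v=0.015, θ₁=-0.021, ω₁=0.038, θ₂=-0.015, ω₂=-0.009
apply F[23]=-0.470 → step 24: x=0.144, v=0.008, θ₁=-0.020, ω₁=0.039, θ₂=-0.015, ω₂=-0.003
apply F[24]=-0.432 → step 25: x=0.144, v=0.001, θ₁=-0.019, ω₁=0.039, θ₂=-0.015, ω₂=0.001
apply F[25]=-0.400 → step 26: x=0.144, v=-0.004, θ₁=-0.018, ω₁=0.039, θ₂=-0.015, ω₂=0.005
apply F[26]=-0.369 → step 27: x=0.144, v=-0.008, θ₁=-0.017, ω₁=0.038, θ₂=-0.014, ω₂=0.008
apply F[27]=-0.343 → step 28: x=0.144, v=-0.012, θ₁=-0.017, ω₁=0.037, θ₂=-0.014, ω₂=0.011
apply F[28]=-0.318 → step 29: x=0.144, v=-0.016, θ₁=-0.016, ω₁=0.036, θ₂=-0.014, ω₂=0.013
Max |angle| over trajectory = 0.110 rad; bound = 0.182 → within bound.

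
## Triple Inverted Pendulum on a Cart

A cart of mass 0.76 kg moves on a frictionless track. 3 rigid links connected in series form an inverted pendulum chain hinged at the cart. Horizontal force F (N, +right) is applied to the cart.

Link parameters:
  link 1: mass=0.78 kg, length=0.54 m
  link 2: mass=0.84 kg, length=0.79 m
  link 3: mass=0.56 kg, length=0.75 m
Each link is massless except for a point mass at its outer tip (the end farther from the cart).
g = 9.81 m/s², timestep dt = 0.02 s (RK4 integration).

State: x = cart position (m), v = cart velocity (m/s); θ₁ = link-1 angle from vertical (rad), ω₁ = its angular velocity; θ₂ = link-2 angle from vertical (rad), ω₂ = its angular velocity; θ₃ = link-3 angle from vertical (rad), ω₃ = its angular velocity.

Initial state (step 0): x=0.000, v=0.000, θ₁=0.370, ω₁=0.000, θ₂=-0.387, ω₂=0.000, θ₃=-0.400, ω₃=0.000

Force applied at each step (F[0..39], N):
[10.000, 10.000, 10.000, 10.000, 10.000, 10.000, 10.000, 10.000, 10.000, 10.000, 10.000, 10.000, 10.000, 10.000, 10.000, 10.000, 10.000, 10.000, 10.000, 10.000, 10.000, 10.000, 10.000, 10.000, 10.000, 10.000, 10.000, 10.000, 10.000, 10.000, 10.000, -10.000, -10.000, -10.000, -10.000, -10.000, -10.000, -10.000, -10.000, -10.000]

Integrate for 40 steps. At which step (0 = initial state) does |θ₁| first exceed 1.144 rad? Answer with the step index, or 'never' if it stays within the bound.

Answer: 29

Derivation:
apply F[0]=+10.000 → step 1: x=0.001, v=0.133, θ₁=0.371, ω₁=0.108, θ₂=-0.390, ω₂=-0.303, θ₃=-0.400, ω₃=-0.002
apply F[1]=+10.000 → step 2: x=0.005, v=0.268, θ₁=0.374, ω₁=0.210, θ₂=-0.399, ω₂=-0.605, θ₃=-0.400, ω₃=-0.004
apply F[2]=+10.000 → step 3: x=0.012, v=0.404, θ₁=0.379, ω₁=0.302, θ₂=-0.414, ω₂=-0.906, θ₃=-0.400, ω₃=-0.003
apply F[3]=+10.000 → step 4: x=0.022, v=0.543, θ₁=0.386, ω₁=0.376, θ₂=-0.435, ω₂=-1.204, θ₃=-0.400, ω₃=0.001
apply F[4]=+10.000 → step 5: x=0.034, v=0.685, θ₁=0.394, ω₁=0.429, θ₂=-0.462, ω₂=-1.498, θ₃=-0.400, ω₃=0.008
apply F[5]=+10.000 → step 6: x=0.049, v=0.831, θ₁=0.403, ω₁=0.455, θ₂=-0.495, ω₂=-1.789, θ₃=-0.400, ω₃=0.017
apply F[6]=+10.000 → step 7: x=0.067, v=0.980, θ₁=0.412, ω₁=0.449, θ₂=-0.534, ω₂=-2.075, θ₃=-0.399, ω₃=0.027
apply F[7]=+10.000 → step 8: x=0.088, v=1.133, θ₁=0.421, ω₁=0.407, θ₂=-0.578, ω₂=-2.355, θ₃=-0.399, ω₃=0.036
apply F[8]=+10.000 → step 9: x=0.112, v=1.289, θ₁=0.428, ω₁=0.325, θ₂=-0.628, ω₂=-2.631, θ₃=-0.398, ω₃=0.041
apply F[9]=+10.000 → step 10: x=0.140, v=1.449, θ₁=0.434, ω₁=0.200, θ₂=-0.683, ω₂=-2.901, θ₃=-0.397, ω₃=0.039
apply F[10]=+10.000 → step 11: x=0.170, v=1.611, θ₁=0.436, ω₁=0.028, θ₂=-0.744, ω₂=-3.166, θ₃=-0.396, ω₃=0.027
apply F[11]=+10.000 → step 12: x=0.204, v=1.776, θ₁=0.434, ω₁=-0.195, θ₂=-0.810, ω₂=-3.426, θ₃=-0.396, ω₃=0.000
apply F[12]=+10.000 → step 13: x=0.241, v=1.943, θ₁=0.428, ω₁=-0.471, θ₂=-0.881, ω₂=-3.681, θ₃=-0.397, ω₃=-0.044
apply F[13]=+10.000 → step 14: x=0.282, v=2.114, θ₁=0.415, ω₁=-0.806, θ₂=-0.957, ω₂=-3.930, θ₃=-0.398, ω₃=-0.111
apply F[14]=+10.000 → step 15: x=0.326, v=2.289, θ₁=0.395, ω₁=-1.205, θ₂=-1.038, ω₂=-4.171, θ₃=-0.401, ω₃=-0.204
apply F[15]=+10.000 → step 16: x=0.374, v=2.472, θ₁=0.367, ω₁=-1.673, θ₂=-1.124, ω₂=-4.399, θ₃=-0.406, ω₃=-0.326
apply F[16]=+10.000 → step 17: x=0.425, v=2.665, θ₁=0.328, ω₁=-2.217, θ₂=-1.214, ω₂=-4.609, θ₃=-0.414, ω₃=-0.479
apply F[17]=+10.000 → step 18: x=0.480, v=2.873, θ₁=0.277, ω₁=-2.842, θ₂=-1.308, ω₂=-4.787, θ₃=-0.426, ω₃=-0.662
apply F[18]=+10.000 → step 19: x=0.540, v=3.100, θ₁=0.213, ω₁=-3.553, θ₂=-1.405, ω₂=-4.916, θ₃=-0.441, ω₃=-0.871
apply F[19]=+10.000 → step 20: x=0.604, v=3.349, θ₁=0.135, ω₁=-4.343, θ₂=-1.504, ω₂=-4.965, θ₃=-0.461, ω₃=-1.097
apply F[20]=+10.000 → step 21: x=0.674, v=3.612, θ₁=0.039, ω₁=-5.186, θ₂=-1.603, ω₂=-4.899, θ₃=-0.485, ω₃=-1.327
apply F[21]=+10.000 → step 22: x=0.749, v=3.872, θ₁=-0.073, ω₁=-6.030, θ₂=-1.699, ω₂=-4.680, θ₃=-0.514, ω₃=-1.546
apply F[22]=+10.000 → step 23: x=0.829, v=4.095, θ₁=-0.201, ω₁=-6.799, θ₂=-1.789, ω₂=-4.287, θ₃=-0.547, ω₃=-1.740
apply F[23]=+10.000 → step 24: x=0.912, v=4.247, θ₁=-0.344, ω₁=-7.428, θ₂=-1.870, ω₂=-3.736, θ₃=-0.583, ω₃=-1.907
apply F[24]=+10.000 → step 25: x=0.998, v=4.304, θ₁=-0.497, ω₁=-7.900, θ₂=-1.938, ω₂=-3.074, θ₃=-0.623, ω₃=-2.053
apply F[25]=+10.000 → step 26: x=1.084, v=4.265, θ₁=-0.659, ω₁=-8.251, θ₂=-1.992, ω₂=-2.356, θ₃=-0.665, ω₃=-2.193
apply F[26]=+10.000 → step 27: x=1.168, v=4.135, θ₁=-0.827, ω₁=-8.542, θ₂=-2.032, ω₂=-1.620, θ₃=-0.711, ω₃=-2.343
apply F[27]=+10.000 → step 28: x=1.249, v=3.920, θ₁=-1.001, ω₁=-8.838, θ₂=-2.057, ω₂=-0.885, θ₃=-0.759, ω₃=-2.522
apply F[28]=+10.000 → step 29: x=1.324, v=3.615, θ₁=-1.181, ω₁=-9.198, θ₂=-2.067, ω₂=-0.157, θ₃=-0.812, ω₃=-2.753
apply F[29]=+10.000 → step 30: x=1.392, v=3.199, θ₁=-1.369, ω₁=-9.674, θ₂=-2.063, ω₂=0.566, θ₃=-0.870, ω₃=-3.065
apply F[30]=+10.000 → step 31: x=1.451, v=2.632, θ₁=-1.569, ω₁=-10.323, θ₂=-2.045, ω₂=1.274, θ₃=-0.935, ω₃=-3.500
apply F[31]=-10.000 → step 32: x=1.495, v=1.682, θ₁=-1.783, ω₁=-11.114, θ₂=-2.015, ω₂=1.733, θ₃=-1.009, ω₃=-3.914
apply F[32]=-10.000 → step 33: x=1.516, v=0.459, θ₁=-2.016, ω₁=-12.294, θ₂=-1.976, ω₂=2.090, θ₃=-1.093, ω₃=-4.529
apply F[33]=-10.000 → step 34: x=1.510, v=-1.136, θ₁=-2.277, ω₁=-13.855, θ₂=-1.934, ω₂=2.058, θ₃=-1.192, ω₃=-5.396
apply F[34]=-10.000 → step 35: x=1.469, v=-3.017, θ₁=-2.571, ω₁=-15.475, θ₂=-1.900, ω₂=1.019, θ₃=-1.310, ω₃=-6.431
apply F[35]=-10.000 → step 36: x=1.392, v=-4.610, θ₁=-2.891, ω₁=-16.274, θ₂=-1.904, ω₂=-1.578, θ₃=-1.448, ω₃=-7.346
apply F[36]=-10.000 → step 37: x=1.292, v=-5.197, θ₁=-3.210, ω₁=-15.327, θ₂=-1.970, ω₂=-5.058, θ₃=-1.602, ω₃=-7.954
apply F[37]=-10.000 → step 38: x=1.190, v=-4.929, θ₁=-3.493, ω₁=-12.862, θ₂=-2.101, ω₂=-7.859, θ₃=-1.765, ω₃=-8.403
apply F[38]=-10.000 → step 39: x=1.095, v=-4.489, θ₁=-3.721, ω₁=-9.838, θ₂=-2.276, ω₂=-9.439, θ₃=-1.938, ω₃=-8.877
apply F[39]=-10.000 → step 40: x=1.009, v=-4.187, θ₁=-3.887, ω₁=-6.734, θ₂=-2.473, ω₂=-10.153, θ₃=-2.121, ω₃=-9.432
|θ₁| = 1.181 > 1.144 first at step 29.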